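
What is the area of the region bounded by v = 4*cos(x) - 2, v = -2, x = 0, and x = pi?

8

The difference (4*cos(x) - 2) - (-2) = 4*cos(x) changes sign at x = pi/2 inside [0, pi], so split the integral there.
∫[0,pi/2] (4*cos(x)) dx = 4.
∫[pi/2,pi] (4*cos(x)) dx = -4; the area of that piece is 4.
Total area = 4 + 4 = 8.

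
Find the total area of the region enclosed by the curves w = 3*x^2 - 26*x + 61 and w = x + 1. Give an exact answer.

Set the curves equal: 3*x^2 - 26*x + 61 = x + 1, so 3*x^2 - 27*x + 60 = 0, which factors as 3*(x - 5)*(x - 4) = 0. The curves meet at x = 4, 5.
On [4, 5], w = x + 1 is on top; that piece has area ∫[4,5] (-(3*x^2 - 27*x + 60)) dx = 1/2.

1/2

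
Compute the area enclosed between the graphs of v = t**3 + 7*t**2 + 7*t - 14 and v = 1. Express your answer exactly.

Set the curves equal: t**3 + 7*t**2 + 7*t - 14 = 1, so t**3 + 7*t**2 + 7*t - 15 = 0, which factors as (t - 1)*(t + 3)*(t + 5) = 0. The curves meet at t = -5, -3, 1.
On [-5, -3], v = t**3 + 7*t**2 + 7*t - 14 is on top; that piece has area ∫[-5,-3] (t**3 + 7*t**2 + 7*t - 15) dt = 20/3.
On [-3, 1], v = 1 is on top; that piece has area ∫[-3,1] (-(t**3 + 7*t**2 + 7*t - 15)) dt = 128/3.
Total enclosed area = 20/3 + 128/3 = 148/3.

148/3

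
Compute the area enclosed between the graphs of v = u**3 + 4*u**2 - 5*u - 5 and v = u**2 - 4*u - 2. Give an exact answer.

Set the curves equal: u**3 + 4*u**2 - 5*u - 5 = u**2 - 4*u - 2, so u**3 + 3*u**2 - u - 3 = 0, which factors as (u - 1)*(u + 1)*(u + 3) = 0. The curves meet at u = -3, -1, 1.
On [-3, -1], v = u**3 + 4*u**2 - 5*u - 5 is on top; that piece has area ∫[-3,-1] (u**3 + 3*u**2 - u - 3) du = 4.
On [-1, 1], v = u**2 - 4*u - 2 is on top; that piece has area ∫[-1,1] (-(u**3 + 3*u**2 - u - 3)) du = 4.
Total enclosed area = 4 + 4 = 8.

8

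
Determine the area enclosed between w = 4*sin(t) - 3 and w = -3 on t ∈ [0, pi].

8

On [0, pi], (4*sin(t) - 3) - (-3) = 4*sin(t) is ≥ 0 throughout, so the area is a single integral of |4*sin(t)|.
∫[0,pi] (4*sin(t)) dt = 8.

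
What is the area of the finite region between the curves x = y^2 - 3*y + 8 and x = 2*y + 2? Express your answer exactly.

1/6

Both boundary curves give x as a function of y, so integrate with respect to y. Setting them equal: y^2 - 5*y + 6 = 0, i.e. (y - 3)*(y - 2) = 0, so they meet at y = 2, 3.
For y in [2, 3], x = y^2 - 3*y + 8 is on the left; area = ∫[2,3] (-(y^2 - 5*y + 6)) dy = 1/6.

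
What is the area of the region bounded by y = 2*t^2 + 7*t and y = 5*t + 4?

9

Set the curves equal: 2*t^2 + 7*t = 5*t + 4, so 2*t^2 + 2*t - 4 = 0, which factors as 2*(t - 1)*(t + 2) = 0. The curves meet at t = -2, 1.
On [-2, 1], y = 5*t + 4 is on top; that piece has area ∫[-2,1] (-(2*t^2 + 2*t - 4)) dt = 9.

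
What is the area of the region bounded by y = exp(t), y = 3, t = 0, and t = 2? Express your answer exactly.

-11 + 6*log(3) + exp(2)

The difference (exp(t)) - (3) = exp(t) - 3 changes sign at t = log(3) inside [0, 2], so split the integral there.
∫[0,log(3)] (exp(t) - 3) dt = 2 - log(27); the area of that piece is -2 + log(27).
∫[log(3),2] (exp(t) - 3) dt = -9 + 3*log(3) + exp(2).
Total area = (-2 + log(27)) + (-9 + 3*log(3) + exp(2)) = -11 + 6*log(3) + exp(2).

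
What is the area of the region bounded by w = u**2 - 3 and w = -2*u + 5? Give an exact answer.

Set the curves equal: u**2 - 3 = -2*u + 5, so u**2 + 2*u - 8 = 0, which factors as (u - 2)*(u + 4) = 0. The curves meet at u = -4, 2.
On [-4, 2], w = -2*u + 5 is on top; that piece has area ∫[-4,2] (-(u**2 + 2*u - 8)) du = 36.

36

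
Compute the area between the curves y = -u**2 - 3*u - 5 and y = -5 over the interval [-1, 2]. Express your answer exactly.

The difference (-u**2 - 3*u - 5) - (-5) = -u**2 - 3*u changes sign at u = 0 inside [-1, 2], so split the integral there.
∫[-1,0] (-u**2 - 3*u) du = 7/6.
∫[0,2] (-u**2 - 3*u) du = -26/3; the area of that piece is 26/3.
Total area = 7/6 + 26/3 = 59/6.

59/6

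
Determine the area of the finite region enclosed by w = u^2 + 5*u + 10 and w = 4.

Set the curves equal: u^2 + 5*u + 10 = 4, so u^2 + 5*u + 6 = 0, which factors as (u + 2)*(u + 3) = 0. The curves meet at u = -3, -2.
On [-3, -2], w = 4 is on top; that piece has area ∫[-3,-2] (-(u^2 + 5*u + 6)) du = 1/6.

1/6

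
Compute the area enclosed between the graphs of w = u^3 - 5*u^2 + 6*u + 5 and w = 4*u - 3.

Set the curves equal: u^3 - 5*u^2 + 6*u + 5 = 4*u - 3, so u^3 - 5*u^2 + 2*u + 8 = 0, which factors as (u - 4)*(u - 2)*(u + 1) = 0. The curves meet at u = -1, 2, 4.
On [-1, 2], w = u^3 - 5*u^2 + 6*u + 5 is on top; that piece has area ∫[-1,2] (u^3 - 5*u^2 + 2*u + 8) du = 63/4.
On [2, 4], w = 4*u - 3 is on top; that piece has area ∫[2,4] (-(u^3 - 5*u^2 + 2*u + 8)) du = 16/3.
Total enclosed area = 63/4 + 16/3 = 253/12.

253/12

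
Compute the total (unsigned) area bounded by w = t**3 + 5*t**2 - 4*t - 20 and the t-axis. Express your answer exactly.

The curve meets the t-axis where t**3 + 5*t**2 - 4*t - 20 = 0, i.e. (t - 2)*(t + 2)*(t + 5) = 0, at t = -5, -2, 2.
On [-5, -2] the curve lies above the axis; ∫[-5,-2] (t**3 + 5*t**2 - 4*t - 20) dt = 99/4, giving area 99/4.
On [-2, 2] the curve lies below the axis; ∫[-2,2] (t**3 + 5*t**2 - 4*t - 20) dt = -160/3, giving area 160/3.
Total area = 99/4 + 160/3 = 937/12.

937/12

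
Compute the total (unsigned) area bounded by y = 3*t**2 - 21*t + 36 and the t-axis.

1/2

The curve meets the t-axis where 3*t**2 - 21*t + 36 = 0, i.e. 3*(t - 4)*(t - 3) = 0, at t = 3, 4.
On [3, 4] the curve lies below the axis; ∫[3,4] (3*t**2 - 21*t + 36) dt = -1/2, giving area 1/2.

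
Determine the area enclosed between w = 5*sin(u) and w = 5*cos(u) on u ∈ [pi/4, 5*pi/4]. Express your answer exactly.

10*sqrt(2)

On [pi/4, 5*pi/4], (5*sin(u)) - (5*cos(u)) = 5*sin(u) - 5*cos(u) is ≥ 0 throughout, so the area is a single integral of |5*sin(u) - 5*cos(u)|.
∫[pi/4,5*pi/4] (5*sin(u) - 5*cos(u)) du = 10*sqrt(2).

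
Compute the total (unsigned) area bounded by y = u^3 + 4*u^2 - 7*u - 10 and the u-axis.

The curve meets the u-axis where u^3 + 4*u^2 - 7*u - 10 = 0, i.e. (u - 2)*(u + 1)*(u + 5) = 0, at u = -5, -1, 2.
On [-5, -1] the curve lies above the axis; ∫[-5,-1] (u^3 + 4*u^2 - 7*u - 10) du = 160/3, giving area 160/3.
On [-1, 2] the curve lies below the axis; ∫[-1,2] (u^3 + 4*u^2 - 7*u - 10) du = -99/4, giving area 99/4.
Total area = 160/3 + 99/4 = 937/12.

937/12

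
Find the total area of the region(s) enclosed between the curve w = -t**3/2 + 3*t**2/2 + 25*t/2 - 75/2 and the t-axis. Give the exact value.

The curve meets the t-axis where -t**3/2 + 3*t**2/2 + 25*t/2 - 75/2 = 0, i.e. -(t - 5)*(t - 3)*(t + 5)/2 = 0, at t = -5, 3, 5.
On [-5, 3] the curve lies below the axis; ∫[-5,3] (-t**3/2 + 3*t**2/2 + 25*t/2 - 75/2) dt = -256, giving area 256.
On [3, 5] the curve lies above the axis; ∫[3,5] (-t**3/2 + 3*t**2/2 + 25*t/2 - 75/2) dt = 6, giving area 6.
Total area = 256 + 6 = 262.

262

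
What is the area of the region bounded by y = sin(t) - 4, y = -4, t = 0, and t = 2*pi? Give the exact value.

4

The difference (sin(t) - 4) - (-4) = sin(t) changes sign at t = pi inside [0, 2*pi], so split the integral there.
∫[0,pi] (sin(t)) dt = 2.
∫[pi,2*pi] (sin(t)) dt = -2; the area of that piece is 2.
Total area = 2 + 2 = 4.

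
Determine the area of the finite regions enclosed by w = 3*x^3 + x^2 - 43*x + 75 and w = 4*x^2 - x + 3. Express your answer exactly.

Set the curves equal: 3*x^3 + x^2 - 43*x + 75 = 4*x^2 - x + 3, so 3*x^3 - 3*x^2 - 42*x + 72 = 0, which factors as 3*(x - 3)*(x - 2)*(x + 4) = 0. The curves meet at x = -4, 2, 3.
On [-4, 2], w = 3*x^3 + x^2 - 43*x + 75 is on top; that piece has area ∫[-4,2] (3*x^3 - 3*x^2 - 42*x + 72) dx = 432.
On [2, 3], w = 4*x^2 - x + 3 is on top; that piece has area ∫[2,3] (-(3*x^3 - 3*x^2 - 42*x + 72)) dx = 13/4.
Total enclosed area = 432 + 13/4 = 1741/4.

1741/4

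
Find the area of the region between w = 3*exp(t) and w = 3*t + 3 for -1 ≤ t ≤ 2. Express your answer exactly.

On [-1, 2], (3*exp(t)) - (3*t + 3) = -3*t + 3*exp(t) - 3 is ≥ 0 throughout, so the area is a single integral of |-3*t + 3*exp(t) - 3|.
∫[-1,2] (-3*t + 3*exp(t) - 3) dt = -27/2 - 3*exp(-1) + 3*exp(2).

-27/2 - 3*exp(-1) + 3*exp(2)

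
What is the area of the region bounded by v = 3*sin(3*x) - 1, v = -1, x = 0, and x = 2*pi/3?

4

The difference (3*sin(3*x) - 1) - (-1) = 3*sin(3*x) changes sign at x = pi/3 inside [0, 2*pi/3], so split the integral there.
∫[0,pi/3] (3*sin(3*x)) dx = 2.
∫[pi/3,2*pi/3] (3*sin(3*x)) dx = -2; the area of that piece is 2.
Total area = 2 + 2 = 4.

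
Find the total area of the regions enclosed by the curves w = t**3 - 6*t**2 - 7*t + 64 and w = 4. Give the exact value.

Set the curves equal: t**3 - 6*t**2 - 7*t + 64 = 4, so t**3 - 6*t**2 - 7*t + 60 = 0, which factors as (t - 5)*(t - 4)*(t + 3) = 0. The curves meet at t = -3, 4, 5.
On [-3, 4], w = t**3 - 6*t**2 - 7*t + 64 is on top; that piece has area ∫[-3,4] (t**3 - 6*t**2 - 7*t + 60) dt = 1029/4.
On [4, 5], w = 4 is on top; that piece has area ∫[4,5] (-(t**3 - 6*t**2 - 7*t + 60)) dt = 5/4.
Total enclosed area = 1029/4 + 5/4 = 517/2.

517/2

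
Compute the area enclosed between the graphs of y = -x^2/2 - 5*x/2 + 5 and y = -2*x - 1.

Set the curves equal: -x^2/2 - 5*x/2 + 5 = -2*x - 1, so -x^2/2 - x/2 + 6 = 0, which factors as -(x - 3)*(x + 4)/2 = 0. The curves meet at x = -4, 3.
On [-4, 3], y = -x^2/2 - 5*x/2 + 5 is on top; that piece has area ∫[-4,3] (-x^2/2 - x/2 + 6) dx = 343/12.

343/12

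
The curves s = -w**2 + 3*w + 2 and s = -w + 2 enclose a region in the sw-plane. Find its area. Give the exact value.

Both boundary curves give s as a function of w, so integrate with respect to w. Setting them equal: -w**2 + 4*w = 0, i.e. -w*(w - 4) = 0, so they meet at w = 0, 4.
For w in [0, 4], s = -w**2 + 3*w + 2 is on the right; area = ∫[0,4] (-w**2 + 4*w) dw = 32/3.

32/3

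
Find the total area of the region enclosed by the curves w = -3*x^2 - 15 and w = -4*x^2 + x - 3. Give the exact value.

343/6

Set the curves equal: -3*x^2 - 15 = -4*x^2 + x - 3, so x^2 - x - 12 = 0, which factors as (x - 4)*(x + 3) = 0. The curves meet at x = -3, 4.
On [-3, 4], w = -4*x^2 + x - 3 is on top; that piece has area ∫[-3,4] (-(x^2 - x - 12)) dx = 343/6.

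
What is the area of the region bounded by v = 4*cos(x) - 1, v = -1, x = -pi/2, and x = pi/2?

8

On [-pi/2, pi/2], (4*cos(x) - 1) - (-1) = 4*cos(x) is ≥ 0 throughout, so the area is a single integral of |4*cos(x)|.
∫[-pi/2,pi/2] (4*cos(x)) dx = 8.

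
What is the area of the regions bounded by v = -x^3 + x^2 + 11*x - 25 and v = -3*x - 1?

1741/12

Set the curves equal: -x^3 + x^2 + 11*x - 25 = -3*x - 1, so -x^3 + x^2 + 14*x - 24 = 0, which factors as -(x - 3)*(x - 2)*(x + 4) = 0. The curves meet at x = -4, 2, 3.
On [-4, 2], v = -3*x - 1 is on top; that piece has area ∫[-4,2] (-(-x^3 + x^2 + 14*x - 24)) dx = 144.
On [2, 3], v = -x^3 + x^2 + 11*x - 25 is on top; that piece has area ∫[2,3] (-x^3 + x^2 + 14*x - 24) dx = 13/12.
Total enclosed area = 144 + 13/12 = 1741/12.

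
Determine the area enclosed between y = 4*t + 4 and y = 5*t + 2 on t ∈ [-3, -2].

9/2

On [-3, -2], (4*t + 4) - (5*t + 2) = -t + 2 is ≥ 0 throughout, so the area is a single integral of |-t + 2|.
∫[-3,-2] (-t + 2) dt = 9/2.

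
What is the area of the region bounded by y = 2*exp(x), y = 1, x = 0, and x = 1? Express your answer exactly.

-3 + 2*exp(1)

On [0, 1], (2*exp(x)) - (1) = 2*exp(x) - 1 is ≥ 0 throughout, so the area is a single integral of |2*exp(x) - 1|.
∫[0,1] (2*exp(x) - 1) dx = -3 + 2*exp(1).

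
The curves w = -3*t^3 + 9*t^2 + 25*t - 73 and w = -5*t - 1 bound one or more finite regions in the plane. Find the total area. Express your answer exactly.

Set the curves equal: -3*t^3 + 9*t^2 + 25*t - 73 = -5*t - 1, so -3*t^3 + 9*t^2 + 30*t - 72 = 0, which factors as -3*(t - 4)*(t - 2)*(t + 3) = 0. The curves meet at t = -3, 2, 4.
On [-3, 2], w = -5*t - 1 is on top; that piece has area ∫[-3,2] (-(-3*t^3 + 9*t^2 + 30*t - 72)) dt = 1125/4.
On [2, 4], w = -3*t^3 + 9*t^2 + 25*t - 73 is on top; that piece has area ∫[2,4] (-3*t^3 + 9*t^2 + 30*t - 72) dt = 24.
Total enclosed area = 1125/4 + 24 = 1221/4.

1221/4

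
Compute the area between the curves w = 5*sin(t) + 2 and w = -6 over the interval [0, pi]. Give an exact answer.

10 + 8*pi

On [0, pi], (5*sin(t) + 2) - (-6) = 5*sin(t) + 8 is ≥ 0 throughout, so the area is a single integral of |5*sin(t) + 8|.
∫[0,pi] (5*sin(t) + 8) dt = 10 + 8*pi.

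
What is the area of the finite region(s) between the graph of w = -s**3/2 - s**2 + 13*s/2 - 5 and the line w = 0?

1741/24

The curve meets the s-axis where -s**3/2 - s**2 + 13*s/2 - 5 = 0, i.e. -(s - 2)*(s - 1)*(s + 5)/2 = 0, at s = -5, 1, 2.
On [-5, 1] the curve lies below the axis; ∫[-5,1] (-s**3/2 - s**2 + 13*s/2 - 5) ds = -72, giving area 72.
On [1, 2] the curve lies above the axis; ∫[1,2] (-s**3/2 - s**2 + 13*s/2 - 5) ds = 13/24, giving area 13/24.
Total area = 72 + 13/24 = 1741/24.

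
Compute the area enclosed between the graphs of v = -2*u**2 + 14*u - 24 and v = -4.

Set the curves equal: -2*u**2 + 14*u - 24 = -4, so -2*u**2 + 14*u - 20 = 0, which factors as -2*(u - 5)*(u - 2) = 0. The curves meet at u = 2, 5.
On [2, 5], v = -2*u**2 + 14*u - 24 is on top; that piece has area ∫[2,5] (-2*u**2 + 14*u - 20) du = 9.

9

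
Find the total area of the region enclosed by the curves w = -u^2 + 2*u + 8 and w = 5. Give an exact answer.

Set the curves equal: -u^2 + 2*u + 8 = 5, so -u^2 + 2*u + 3 = 0, which factors as -(u - 3)*(u + 1) = 0. The curves meet at u = -1, 3.
On [-1, 3], w = -u^2 + 2*u + 8 is on top; that piece has area ∫[-1,3] (-u^2 + 2*u + 3) du = 32/3.

32/3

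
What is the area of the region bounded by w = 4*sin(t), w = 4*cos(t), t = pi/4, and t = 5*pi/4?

8*sqrt(2)

On [pi/4, 5*pi/4], (4*sin(t)) - (4*cos(t)) = 4*sin(t) - 4*cos(t) is ≥ 0 throughout, so the area is a single integral of |4*sin(t) - 4*cos(t)|.
∫[pi/4,5*pi/4] (4*sin(t) - 4*cos(t)) dt = 8*sqrt(2).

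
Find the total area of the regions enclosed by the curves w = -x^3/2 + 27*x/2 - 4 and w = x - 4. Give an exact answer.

625/4

Set the curves equal: -x^3/2 + 27*x/2 - 4 = x - 4, so -x^3/2 + 25*x/2 = 0, which factors as -x*(x - 5)*(x + 5)/2 = 0. The curves meet at x = -5, 0, 5.
On [-5, 0], w = x - 4 is on top; that piece has area ∫[-5,0] (-(-x^3/2 + 25*x/2)) dx = 625/8.
On [0, 5], w = -x^3/2 + 27*x/2 - 4 is on top; that piece has area ∫[0,5] (-x^3/2 + 25*x/2) dx = 625/8.
Total enclosed area = 625/8 + 625/8 = 625/4.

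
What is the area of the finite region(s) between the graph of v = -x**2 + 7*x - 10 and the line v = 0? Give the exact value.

9/2

The curve meets the x-axis where -x**2 + 7*x - 10 = 0, i.e. -(x - 5)*(x - 2) = 0, at x = 2, 5.
On [2, 5] the curve lies above the axis; ∫[2,5] (-x**2 + 7*x - 10) dx = 9/2, giving area 9/2.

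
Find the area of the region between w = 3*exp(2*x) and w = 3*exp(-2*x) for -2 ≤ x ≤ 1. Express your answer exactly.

The difference (3*exp(2*x)) - (3*exp(-2*x)) = 3*exp(2*x) - 3*exp(-2*x) changes sign at x = 0 inside [-2, 1], so split the integral there.
∫[-2,0] (3*exp(2*x) - 3*exp(-2*x)) dx = -3*exp(4)/2 - 3*exp(-4)/2 + 3; the area of that piece is -3 + 3*exp(-4)/2 + 3*exp(4)/2.
∫[0,1] (3*exp(2*x) - 3*exp(-2*x)) dx = -3 + 3*exp(-2)/2 + 3*exp(2)/2.
Total area = (-3 + 3*exp(-4)/2 + 3*exp(4)/2) + (-3 + 3*exp(-2)/2 + 3*exp(2)/2) = -6 + 3*exp(-4)/2 + 3*exp(-2)/2 + 3*exp(2)/2 + 3*exp(4)/2.

-6 + 3*exp(-4)/2 + 3*exp(-2)/2 + 3*exp(2)/2 + 3*exp(4)/2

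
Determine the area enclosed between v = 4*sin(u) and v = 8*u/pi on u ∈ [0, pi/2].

4 - pi

On [0, pi/2], (4*sin(u)) - (8*u/pi) = -8*u/pi + 4*sin(u) is ≥ 0 throughout, so the area is a single integral of |-8*u/pi + 4*sin(u)|.
∫[0,pi/2] (-8*u/pi + 4*sin(u)) du = 4 - pi.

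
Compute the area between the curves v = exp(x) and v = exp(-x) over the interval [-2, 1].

The difference (exp(x)) - (exp(-x)) = exp(x) - exp(-x) changes sign at x = 0 inside [-2, 1], so split the integral there.
∫[-2,0] (exp(x) - exp(-x)) dx = -exp(2) - exp(-2) + 2; the area of that piece is -2 + exp(-2) + exp(2).
∫[0,1] (exp(x) - exp(-x)) dx = -2 + exp(-1) + exp(1).
Total area = (-2 + exp(-2) + exp(2)) + (-2 + exp(-1) + exp(1)) = -4 + exp(-2) + exp(-1) + exp(1) + exp(2).

-4 + exp(-2) + exp(-1) + exp(1) + exp(2)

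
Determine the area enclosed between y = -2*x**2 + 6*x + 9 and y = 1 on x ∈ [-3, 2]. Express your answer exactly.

The difference (-2*x**2 + 6*x + 9) - (1) = -2*x**2 + 6*x + 8 changes sign at x = -1 inside [-3, 2], so split the integral there.
∫[-3,-1] (-2*x**2 + 6*x + 8) dx = -76/3; the area of that piece is 76/3.
∫[-1,2] (-2*x**2 + 6*x + 8) dx = 27.
Total area = 76/3 + 27 = 157/3.

157/3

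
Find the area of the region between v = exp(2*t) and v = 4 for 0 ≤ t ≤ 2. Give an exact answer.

-23/2 + 8*log(2) + exp(4)/2

The difference (exp(2*t)) - (4) = exp(2*t) - 4 changes sign at t = log(2) inside [0, 2], so split the integral there.
∫[0,log(2)] (exp(2*t) - 4) dt = 3/2 - log(16); the area of that piece is -3/2 + log(16).
∫[log(2),2] (exp(2*t) - 4) dt = -10 + 4*log(2) + exp(4)/2.
Total area = (-3/2 + log(16)) + (-10 + 4*log(2) + exp(4)/2) = -23/2 + 8*log(2) + exp(4)/2.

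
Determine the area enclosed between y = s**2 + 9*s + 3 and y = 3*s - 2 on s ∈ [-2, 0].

The difference (s**2 + 9*s + 3) - (3*s - 2) = s**2 + 6*s + 5 changes sign at s = -1 inside [-2, 0], so split the integral there.
∫[-2,-1] (s**2 + 6*s + 5) ds = -5/3; the area of that piece is 5/3.
∫[-1,0] (s**2 + 6*s + 5) ds = 7/3.
Total area = 5/3 + 7/3 = 4.

4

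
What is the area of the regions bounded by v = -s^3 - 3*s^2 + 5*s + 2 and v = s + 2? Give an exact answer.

131/4

Set the curves equal: -s^3 - 3*s^2 + 5*s + 2 = s + 2, so -s^3 - 3*s^2 + 4*s = 0, which factors as -s*(s - 1)*(s + 4) = 0. The curves meet at s = -4, 0, 1.
On [-4, 0], v = s + 2 is on top; that piece has area ∫[-4,0] (-(-s^3 - 3*s^2 + 4*s)) ds = 32.
On [0, 1], v = -s^3 - 3*s^2 + 5*s + 2 is on top; that piece has area ∫[0,1] (-s^3 - 3*s^2 + 4*s) ds = 3/4.
Total enclosed area = 32 + 3/4 = 131/4.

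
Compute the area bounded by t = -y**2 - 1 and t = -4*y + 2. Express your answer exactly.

4/3

Both boundary curves give t as a function of y, so integrate with respect to y. Setting them equal: -y**2 + 4*y - 3 = 0, i.e. -(y - 3)*(y - 1) = 0, so they meet at y = 1, 3.
For y in [1, 3], t = -y**2 - 1 is on the right; area = ∫[1,3] (-y**2 + 4*y - 3) dy = 4/3.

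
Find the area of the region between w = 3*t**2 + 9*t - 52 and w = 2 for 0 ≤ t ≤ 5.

313/2

The difference (3*t**2 + 9*t - 52) - (2) = 3*t**2 + 9*t - 54 changes sign at t = 3 inside [0, 5], so split the integral there.
∫[0,3] (3*t**2 + 9*t - 54) dt = -189/2; the area of that piece is 189/2.
∫[3,5] (3*t**2 + 9*t - 54) dt = 62.
Total area = 189/2 + 62 = 313/2.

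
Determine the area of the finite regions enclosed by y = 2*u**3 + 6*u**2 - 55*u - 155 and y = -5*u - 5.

1048

Set the curves equal: 2*u**3 + 6*u**2 - 55*u - 155 = -5*u - 5, so 2*u**3 + 6*u**2 - 50*u - 150 = 0, which factors as 2*(u - 5)*(u + 3)*(u + 5) = 0. The curves meet at u = -5, -3, 5.
On [-5, -3], y = 2*u**3 + 6*u**2 - 55*u - 155 is on top; that piece has area ∫[-5,-3] (2*u**3 + 6*u**2 - 50*u - 150) du = 24.
On [-3, 5], y = -5*u - 5 is on top; that piece has area ∫[-3,5] (-(2*u**3 + 6*u**2 - 50*u - 150)) du = 1024.
Total enclosed area = 24 + 1024 = 1048.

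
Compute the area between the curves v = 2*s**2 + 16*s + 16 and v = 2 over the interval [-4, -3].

52/3

On [-4, -3], (2*s**2 + 16*s + 16) - (2) = 2*s**2 + 16*s + 14 is ≤ 0 throughout, so the area is a single integral of |2*s**2 + 16*s + 14|.
∫[-4,-3] (2*s**2 + 16*s + 14) ds = -52/3; the area of that piece is 52/3.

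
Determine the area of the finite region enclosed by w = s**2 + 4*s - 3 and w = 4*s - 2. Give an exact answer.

4/3

Set the curves equal: s**2 + 4*s - 3 = 4*s - 2, so s**2 - 1 = 0, which factors as (s - 1)*(s + 1) = 0. The curves meet at s = -1, 1.
On [-1, 1], w = 4*s - 2 is on top; that piece has area ∫[-1,1] (-(s**2 - 1)) ds = 4/3.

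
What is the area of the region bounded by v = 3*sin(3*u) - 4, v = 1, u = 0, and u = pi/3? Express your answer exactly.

-2 + 5*pi/3

On [0, pi/3], (3*sin(3*u) - 4) - (1) = 3*sin(3*u) - 5 is ≤ 0 throughout, so the area is a single integral of |3*sin(3*u) - 5|.
∫[0,pi/3] (3*sin(3*u) - 5) du = 2 - 5*pi/3; the area of that piece is -2 + 5*pi/3.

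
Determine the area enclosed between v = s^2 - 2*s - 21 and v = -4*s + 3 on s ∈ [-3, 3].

126

On [-3, 3], (s^2 - 2*s - 21) - (-4*s + 3) = s^2 + 2*s - 24 is ≤ 0 throughout, so the area is a single integral of |s^2 + 2*s - 24|.
∫[-3,3] (s^2 + 2*s - 24) ds = -126; the area of that piece is 126.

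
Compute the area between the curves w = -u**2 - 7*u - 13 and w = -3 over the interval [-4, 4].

388/3

The difference (-u**2 - 7*u - 13) - (-3) = -u**2 - 7*u - 10 changes sign at u = -2 inside [-4, 4], so split the integral there.
∫[-4,-2] (-u**2 - 7*u - 10) du = 10/3.
∫[-2,4] (-u**2 - 7*u - 10) du = -126; the area of that piece is 126.
Total area = 10/3 + 126 = 388/3.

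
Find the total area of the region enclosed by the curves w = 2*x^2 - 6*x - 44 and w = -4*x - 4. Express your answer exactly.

Set the curves equal: 2*x^2 - 6*x - 44 = -4*x - 4, so 2*x^2 - 2*x - 40 = 0, which factors as 2*(x - 5)*(x + 4) = 0. The curves meet at x = -4, 5.
On [-4, 5], w = -4*x - 4 is on top; that piece has area ∫[-4,5] (-(2*x^2 - 2*x - 40)) dx = 243.

243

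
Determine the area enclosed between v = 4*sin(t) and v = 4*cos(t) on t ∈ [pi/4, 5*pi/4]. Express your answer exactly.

8*sqrt(2)

On [pi/4, 5*pi/4], (4*sin(t)) - (4*cos(t)) = 4*sin(t) - 4*cos(t) is ≥ 0 throughout, so the area is a single integral of |4*sin(t) - 4*cos(t)|.
∫[pi/4,5*pi/4] (4*sin(t) - 4*cos(t)) dt = 8*sqrt(2).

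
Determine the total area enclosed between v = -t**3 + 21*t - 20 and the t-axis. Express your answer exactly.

The curve meets the t-axis where -t**3 + 21*t - 20 = 0, i.e. -(t - 4)*(t - 1)*(t + 5) = 0, at t = -5, 1, 4.
On [-5, 1] the curve lies below the axis; ∫[-5,1] (-t**3 + 21*t - 20) dt = -216, giving area 216.
On [1, 4] the curve lies above the axis; ∫[1,4] (-t**3 + 21*t - 20) dt = 135/4, giving area 135/4.
Total area = 216 + 135/4 = 999/4.

999/4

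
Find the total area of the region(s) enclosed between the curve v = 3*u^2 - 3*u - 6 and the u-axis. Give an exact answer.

27/2

The curve meets the u-axis where 3*u^2 - 3*u - 6 = 0, i.e. 3*(u - 2)*(u + 1) = 0, at u = -1, 2.
On [-1, 2] the curve lies below the axis; ∫[-1,2] (3*u^2 - 3*u - 6) du = -27/2, giving area 27/2.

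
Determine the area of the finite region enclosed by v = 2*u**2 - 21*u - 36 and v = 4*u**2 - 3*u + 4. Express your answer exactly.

Set the curves equal: 2*u**2 - 21*u - 36 = 4*u**2 - 3*u + 4, so -2*u**2 - 18*u - 40 = 0, which factors as -2*(u + 4)*(u + 5) = 0. The curves meet at u = -5, -4.
On [-5, -4], v = 2*u**2 - 21*u - 36 is on top; that piece has area ∫[-5,-4] (-2*u**2 - 18*u - 40) du = 1/3.

1/3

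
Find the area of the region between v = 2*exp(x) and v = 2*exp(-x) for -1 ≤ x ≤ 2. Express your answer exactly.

The difference (2*exp(x)) - (2*exp(-x)) = 2*exp(x) - 2*exp(-x) changes sign at x = 0 inside [-1, 2], so split the integral there.
∫[-1,0] (2*exp(x) - 2*exp(-x)) dx = -2*exp(1) - 2*exp(-1) + 4; the area of that piece is -4 + 2*exp(-1) + 2*exp(1).
∫[0,2] (2*exp(x) - 2*exp(-x)) dx = -4 + 2*exp(-2) + 2*exp(2).
Total area = (-4 + 2*exp(-1) + 2*exp(1)) + (-4 + 2*exp(-2) + 2*exp(2)) = -8 + 2*exp(-2) + 2*exp(-1) + 2*exp(1) + 2*exp(2).

-8 + 2*exp(-2) + 2*exp(-1) + 2*exp(1) + 2*exp(2)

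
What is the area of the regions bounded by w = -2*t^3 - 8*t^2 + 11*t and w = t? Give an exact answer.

443/3

Set the curves equal: -2*t^3 - 8*t^2 + 11*t = t, so -2*t^3 - 8*t^2 + 10*t = 0, which factors as -2*t*(t - 1)*(t + 5) = 0. The curves meet at t = -5, 0, 1.
On [-5, 0], w = t is on top; that piece has area ∫[-5,0] (-(-2*t^3 - 8*t^2 + 10*t)) dt = 875/6.
On [0, 1], w = -2*t^3 - 8*t^2 + 11*t is on top; that piece has area ∫[0,1] (-2*t^3 - 8*t^2 + 10*t) dt = 11/6.
Total enclosed area = 875/6 + 11/6 = 443/3.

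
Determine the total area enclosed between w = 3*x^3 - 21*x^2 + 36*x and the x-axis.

71/2

The curve meets the x-axis where 3*x^3 - 21*x^2 + 36*x = 0, i.e. 3*x*(x - 4)*(x - 3) = 0, at x = 0, 3, 4.
On [0, 3] the curve lies above the axis; ∫[0,3] (3*x^3 - 21*x^2 + 36*x) dx = 135/4, giving area 135/4.
On [3, 4] the curve lies below the axis; ∫[3,4] (3*x^3 - 21*x^2 + 36*x) dx = -7/4, giving area 7/4.
Total area = 135/4 + 7/4 = 71/2.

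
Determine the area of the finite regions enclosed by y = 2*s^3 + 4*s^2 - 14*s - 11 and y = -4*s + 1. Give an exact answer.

253/6

Set the curves equal: 2*s^3 + 4*s^2 - 14*s - 11 = -4*s + 1, so 2*s^3 + 4*s^2 - 10*s - 12 = 0, which factors as 2*(s - 2)*(s + 1)*(s + 3) = 0. The curves meet at s = -3, -1, 2.
On [-3, -1], y = 2*s^3 + 4*s^2 - 14*s - 11 is on top; that piece has area ∫[-3,-1] (2*s^3 + 4*s^2 - 10*s - 12) ds = 32/3.
On [-1, 2], y = -4*s + 1 is on top; that piece has area ∫[-1,2] (-(2*s^3 + 4*s^2 - 10*s - 12)) ds = 63/2.
Total enclosed area = 32/3 + 63/2 = 253/6.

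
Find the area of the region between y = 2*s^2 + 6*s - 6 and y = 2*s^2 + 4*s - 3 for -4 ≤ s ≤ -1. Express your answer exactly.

On [-4, -1], (2*s^2 + 6*s - 6) - (2*s^2 + 4*s - 3) = 2*s - 3 is ≤ 0 throughout, so the area is a single integral of |2*s - 3|.
∫[-4,-1] (2*s - 3) ds = -24; the area of that piece is 24.

24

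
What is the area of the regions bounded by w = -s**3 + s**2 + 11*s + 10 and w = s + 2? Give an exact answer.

Set the curves equal: -s**3 + s**2 + 11*s + 10 = s + 2, so -s**3 + s**2 + 10*s + 8 = 0, which factors as -(s - 4)*(s + 1)*(s + 2) = 0. The curves meet at s = -2, -1, 4.
On [-2, -1], w = s + 2 is on top; that piece has area ∫[-2,-1] (-(-s**3 + s**2 + 10*s + 8)) ds = 11/12.
On [-1, 4], w = -s**3 + s**2 + 11*s + 10 is on top; that piece has area ∫[-1,4] (-s**3 + s**2 + 10*s + 8) ds = 875/12.
Total enclosed area = 11/12 + 875/12 = 443/6.

443/6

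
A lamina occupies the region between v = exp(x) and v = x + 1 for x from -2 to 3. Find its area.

On [-2, 3], (exp(x)) - (x + 1) = -x + exp(x) - 1 is ≥ 0 throughout, so the area is a single integral of |-x + exp(x) - 1|.
∫[-2,3] (-x + exp(x) - 1) dx = -15/2 - exp(-2) + exp(3).

-15/2 - exp(-2) + exp(3)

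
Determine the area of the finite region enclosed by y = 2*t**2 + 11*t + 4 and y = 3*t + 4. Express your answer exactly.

64/3

Set the curves equal: 2*t**2 + 11*t + 4 = 3*t + 4, so 2*t**2 + 8*t = 0, which factors as 2*t*(t + 4) = 0. The curves meet at t = -4, 0.
On [-4, 0], y = 3*t + 4 is on top; that piece has area ∫[-4,0] (-(2*t**2 + 8*t)) dt = 64/3.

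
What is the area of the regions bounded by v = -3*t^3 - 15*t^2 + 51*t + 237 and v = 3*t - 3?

5137/4

Set the curves equal: -3*t^3 - 15*t^2 + 51*t + 237 = 3*t - 3, so -3*t^3 - 15*t^2 + 48*t + 240 = 0, which factors as -3*(t - 4)*(t + 4)*(t + 5) = 0. The curves meet at t = -5, -4, 4.
On [-5, -4], v = 3*t - 3 is on top; that piece has area ∫[-5,-4] (-(-3*t^3 - 15*t^2 + 48*t + 240)) dt = 17/4.
On [-4, 4], v = -3*t^3 - 15*t^2 + 51*t + 237 is on top; that piece has area ∫[-4,4] (-3*t^3 - 15*t^2 + 48*t + 240) dt = 1280.
Total enclosed area = 17/4 + 1280 = 5137/4.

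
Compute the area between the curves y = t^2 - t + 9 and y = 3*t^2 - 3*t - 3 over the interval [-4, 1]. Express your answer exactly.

The difference (t^2 - t + 9) - (3*t^2 - 3*t - 3) = -2*t^2 + 2*t + 12 changes sign at t = -2 inside [-4, 1], so split the integral there.
∫[-4,-2] (-2*t^2 + 2*t + 12) dt = -76/3; the area of that piece is 76/3.
∫[-2,1] (-2*t^2 + 2*t + 12) dt = 27.
Total area = 76/3 + 27 = 157/3.

157/3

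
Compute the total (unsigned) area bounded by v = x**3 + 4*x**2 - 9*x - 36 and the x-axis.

The curve meets the x-axis where x**3 + 4*x**2 - 9*x - 36 = 0, i.e. (x - 3)*(x + 3)*(x + 4) = 0, at x = -4, -3, 3.
On [-4, -3] the curve lies above the axis; ∫[-4,-3] (x**3 + 4*x**2 - 9*x - 36) dx = 13/12, giving area 13/12.
On [-3, 3] the curve lies below the axis; ∫[-3,3] (x**3 + 4*x**2 - 9*x - 36) dx = -144, giving area 144.
Total area = 13/12 + 144 = 1741/12.

1741/12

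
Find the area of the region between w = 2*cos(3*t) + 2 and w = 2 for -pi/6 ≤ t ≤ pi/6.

4/3

On [-pi/6, pi/6], (2*cos(3*t) + 2) - (2) = 2*cos(3*t) is ≥ 0 throughout, so the area is a single integral of |2*cos(3*t)|.
∫[-pi/6,pi/6] (2*cos(3*t)) dt = 4/3.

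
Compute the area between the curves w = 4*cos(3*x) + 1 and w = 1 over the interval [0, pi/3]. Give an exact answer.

8/3

The difference (4*cos(3*x) + 1) - (1) = 4*cos(3*x) changes sign at x = pi/6 inside [0, pi/3], so split the integral there.
∫[0,pi/6] (4*cos(3*x)) dx = 4/3.
∫[pi/6,pi/3] (4*cos(3*x)) dx = -4/3; the area of that piece is 4/3.
Total area = 4/3 + 4/3 = 8/3.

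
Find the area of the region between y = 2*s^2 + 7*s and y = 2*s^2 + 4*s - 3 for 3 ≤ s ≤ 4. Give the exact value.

On [3, 4], (2*s^2 + 7*s) - (2*s^2 + 4*s - 3) = 3*s + 3 is ≥ 0 throughout, so the area is a single integral of |3*s + 3|.
∫[3,4] (3*s + 3) ds = 27/2.

27/2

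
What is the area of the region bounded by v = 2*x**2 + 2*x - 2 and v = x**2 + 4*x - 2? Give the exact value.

4/3

Set the curves equal: 2*x**2 + 2*x - 2 = x**2 + 4*x - 2, so x**2 - 2*x = 0, which factors as x*(x - 2) = 0. The curves meet at x = 0, 2.
On [0, 2], v = x**2 + 4*x - 2 is on top; that piece has area ∫[0,2] (-(x**2 - 2*x)) dx = 4/3.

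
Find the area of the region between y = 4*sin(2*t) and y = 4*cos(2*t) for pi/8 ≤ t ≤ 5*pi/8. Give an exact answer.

4*sqrt(2)

On [pi/8, 5*pi/8], (4*sin(2*t)) - (4*cos(2*t)) = 4*sin(2*t) - 4*cos(2*t) is ≥ 0 throughout, so the area is a single integral of |4*sin(2*t) - 4*cos(2*t)|.
∫[pi/8,5*pi/8] (4*sin(2*t) - 4*cos(2*t)) dt = 4*sqrt(2).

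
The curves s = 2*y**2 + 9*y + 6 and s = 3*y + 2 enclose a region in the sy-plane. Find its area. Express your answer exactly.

Both boundary curves give s as a function of y, so integrate with respect to y. Setting them equal: 2*y**2 + 6*y + 4 = 0, i.e. 2*(y + 1)*(y + 2) = 0, so they meet at y = -2, -1.
For y in [-2, -1], s = 2*y**2 + 9*y + 6 is on the left; area = ∫[-2,-1] (-(2*y**2 + 6*y + 4)) dy = 1/3.

1/3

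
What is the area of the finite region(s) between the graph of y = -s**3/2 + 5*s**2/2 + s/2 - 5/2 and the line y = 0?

The curve meets the s-axis where -s**3/2 + 5*s**2/2 + s/2 - 5/2 = 0, i.e. -(s - 5)*(s - 1)*(s + 1)/2 = 0, at s = -1, 1, 5.
On [-1, 1] the curve lies below the axis; ∫[-1,1] (-s**3/2 + 5*s**2/2 + s/2 - 5/2) ds = -10/3, giving area 10/3.
On [1, 5] the curve lies above the axis; ∫[1,5] (-s**3/2 + 5*s**2/2 + s/2 - 5/2) ds = 64/3, giving area 64/3.
Total area = 10/3 + 64/3 = 74/3.

74/3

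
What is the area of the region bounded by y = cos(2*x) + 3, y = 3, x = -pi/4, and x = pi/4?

On [-pi/4, pi/4], (cos(2*x) + 3) - (3) = cos(2*x) is ≥ 0 throughout, so the area is a single integral of |cos(2*x)|.
∫[-pi/4,pi/4] (cos(2*x)) dx = 1.

1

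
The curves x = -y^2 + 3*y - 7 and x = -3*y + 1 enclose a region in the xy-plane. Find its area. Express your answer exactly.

4/3

Both boundary curves give x as a function of y, so integrate with respect to y. Setting them equal: -y^2 + 6*y - 8 = 0, i.e. -(y - 4)*(y - 2) = 0, so they meet at y = 2, 4.
For y in [2, 4], x = -y^2 + 3*y - 7 is on the right; area = ∫[2,4] (-y^2 + 6*y - 8) dy = 4/3.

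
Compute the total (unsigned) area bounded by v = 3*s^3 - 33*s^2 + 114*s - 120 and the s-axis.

37/4

The curve meets the s-axis where 3*s^3 - 33*s^2 + 114*s - 120 = 0, i.e. 3*(s - 5)*(s - 4)*(s - 2) = 0, at s = 2, 4, 5.
On [2, 4] the curve lies above the axis; ∫[2,4] (3*s^3 - 33*s^2 + 114*s - 120) ds = 8, giving area 8.
On [4, 5] the curve lies below the axis; ∫[4,5] (3*s^3 - 33*s^2 + 114*s - 120) ds = -5/4, giving area 5/4.
Total area = 8 + 5/4 = 37/4.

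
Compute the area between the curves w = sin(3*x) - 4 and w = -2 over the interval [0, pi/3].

-2/3 + 2*pi/3

On [0, pi/3], (sin(3*x) - 4) - (-2) = sin(3*x) - 2 is ≤ 0 throughout, so the area is a single integral of |sin(3*x) - 2|.
∫[0,pi/3] (sin(3*x) - 2) dx = 2/3 - 2*pi/3; the area of that piece is -2/3 + 2*pi/3.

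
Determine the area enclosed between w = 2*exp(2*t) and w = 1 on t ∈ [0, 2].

On [0, 2], (2*exp(2*t)) - (1) = 2*exp(2*t) - 1 is ≥ 0 throughout, so the area is a single integral of |2*exp(2*t) - 1|.
∫[0,2] (2*exp(2*t) - 1) dt = -3 + exp(4).

-3 + exp(4)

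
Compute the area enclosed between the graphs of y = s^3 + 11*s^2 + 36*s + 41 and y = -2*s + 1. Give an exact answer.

37/12

Set the curves equal: s^3 + 11*s^2 + 36*s + 41 = -2*s + 1, so s^3 + 11*s^2 + 38*s + 40 = 0, which factors as (s + 2)*(s + 4)*(s + 5) = 0. The curves meet at s = -5, -4, -2.
On [-5, -4], y = s^3 + 11*s^2 + 36*s + 41 is on top; that piece has area ∫[-5,-4] (s^3 + 11*s^2 + 38*s + 40) ds = 5/12.
On [-4, -2], y = -2*s + 1 is on top; that piece has area ∫[-4,-2] (-(s^3 + 11*s^2 + 38*s + 40)) ds = 8/3.
Total enclosed area = 5/12 + 8/3 = 37/12.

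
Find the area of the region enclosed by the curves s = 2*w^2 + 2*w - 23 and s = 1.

343/3

Both boundary curves give s as a function of w, so integrate with respect to w. Setting them equal: 2*w^2 + 2*w - 24 = 0, i.e. 2*(w - 3)*(w + 4) = 0, so they meet at w = -4, 3.
For w in [-4, 3], s = 2*w^2 + 2*w - 23 is on the left; area = ∫[-4,3] (-(2*w^2 + 2*w - 24)) dw = 343/3.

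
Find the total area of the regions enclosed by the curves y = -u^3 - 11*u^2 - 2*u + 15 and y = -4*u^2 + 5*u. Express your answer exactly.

148/3

Set the curves equal: -u^3 - 11*u^2 - 2*u + 15 = -4*u^2 + 5*u, so -u^3 - 7*u^2 - 7*u + 15 = 0, which factors as -(u - 1)*(u + 3)*(u + 5) = 0. The curves meet at u = -5, -3, 1.
On [-5, -3], y = -4*u^2 + 5*u is on top; that piece has area ∫[-5,-3] (-(-u^3 - 7*u^2 - 7*u + 15)) du = 20/3.
On [-3, 1], y = -u^3 - 11*u^2 - 2*u + 15 is on top; that piece has area ∫[-3,1] (-u^3 - 7*u^2 - 7*u + 15) du = 128/3.
Total enclosed area = 20/3 + 128/3 = 148/3.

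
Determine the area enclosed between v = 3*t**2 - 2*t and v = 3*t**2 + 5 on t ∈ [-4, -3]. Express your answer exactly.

2

On [-4, -3], (3*t**2 - 2*t) - (3*t**2 + 5) = -2*t - 5 is ≥ 0 throughout, so the area is a single integral of |-2*t - 5|.
∫[-4,-3] (-2*t - 5) dt = 2.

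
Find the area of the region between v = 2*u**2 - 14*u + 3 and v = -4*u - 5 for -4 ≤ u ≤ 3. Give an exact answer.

165

The difference (2*u**2 - 14*u + 3) - (-4*u - 5) = 2*u**2 - 10*u + 8 changes sign at u = 1 inside [-4, 3], so split the integral there.
∫[-4,1] (2*u**2 - 10*u + 8) du = 475/3.
∫[1,3] (2*u**2 - 10*u + 8) du = -20/3; the area of that piece is 20/3.
Total area = 475/3 + 20/3 = 165.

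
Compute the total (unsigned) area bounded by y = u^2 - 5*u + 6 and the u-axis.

The curve meets the u-axis where u^2 - 5*u + 6 = 0, i.e. (u - 3)*(u - 2) = 0, at u = 2, 3.
On [2, 3] the curve lies below the axis; ∫[2,3] (u^2 - 5*u + 6) du = -1/6, giving area 1/6.

1/6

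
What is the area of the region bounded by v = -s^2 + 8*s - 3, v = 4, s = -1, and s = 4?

98/3

The difference (-s^2 + 8*s - 3) - (4) = -s^2 + 8*s - 7 changes sign at s = 1 inside [-1, 4], so split the integral there.
∫[-1,1] (-s^2 + 8*s - 7) ds = -44/3; the area of that piece is 44/3.
∫[1,4] (-s^2 + 8*s - 7) ds = 18.
Total area = 44/3 + 18 = 98/3.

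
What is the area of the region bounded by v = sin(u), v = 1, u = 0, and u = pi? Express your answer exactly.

On [0, pi], (sin(u)) - (1) = sin(u) - 1 is ≤ 0 throughout, so the area is a single integral of |sin(u) - 1|.
∫[0,pi] (sin(u) - 1) du = 2 - pi; the area of that piece is -2 + pi.

-2 + pi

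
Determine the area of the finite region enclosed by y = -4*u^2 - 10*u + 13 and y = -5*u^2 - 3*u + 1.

1/6

Set the curves equal: -4*u^2 - 10*u + 13 = -5*u^2 - 3*u + 1, so u^2 - 7*u + 12 = 0, which factors as (u - 4)*(u - 3) = 0. The curves meet at u = 3, 4.
On [3, 4], y = -5*u^2 - 3*u + 1 is on top; that piece has area ∫[3,4] (-(u^2 - 7*u + 12)) du = 1/6.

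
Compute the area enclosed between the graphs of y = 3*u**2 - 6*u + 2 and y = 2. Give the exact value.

Set the curves equal: 3*u**2 - 6*u + 2 = 2, so 3*u**2 - 6*u = 0, which factors as 3*u*(u - 2) = 0. The curves meet at u = 0, 2.
On [0, 2], y = 2 is on top; that piece has area ∫[0,2] (-(3*u**2 - 6*u)) du = 4.

4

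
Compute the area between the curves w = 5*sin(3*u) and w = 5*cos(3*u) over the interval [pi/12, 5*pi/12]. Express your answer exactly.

10*sqrt(2)/3

On [pi/12, 5*pi/12], (5*sin(3*u)) - (5*cos(3*u)) = 5*sin(3*u) - 5*cos(3*u) is ≥ 0 throughout, so the area is a single integral of |5*sin(3*u) - 5*cos(3*u)|.
∫[pi/12,5*pi/12] (5*sin(3*u) - 5*cos(3*u)) du = 10*sqrt(2)/3.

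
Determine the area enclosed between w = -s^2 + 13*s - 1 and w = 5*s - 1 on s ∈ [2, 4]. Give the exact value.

On [2, 4], (-s^2 + 13*s - 1) - (5*s - 1) = -s^2 + 8*s is ≥ 0 throughout, so the area is a single integral of |-s^2 + 8*s|.
∫[2,4] (-s^2 + 8*s) ds = 88/3.

88/3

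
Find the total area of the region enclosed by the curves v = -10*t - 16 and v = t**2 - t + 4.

1/6

Set the curves equal: -10*t - 16 = t**2 - t + 4, so -t**2 - 9*t - 20 = 0, which factors as -(t + 4)*(t + 5) = 0. The curves meet at t = -5, -4.
On [-5, -4], v = -10*t - 16 is on top; that piece has area ∫[-5,-4] (-t**2 - 9*t - 20) dt = 1/6.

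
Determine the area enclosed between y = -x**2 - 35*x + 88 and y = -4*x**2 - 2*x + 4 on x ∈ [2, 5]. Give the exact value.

59/2

The difference (-x**2 - 35*x + 88) - (-4*x**2 - 2*x + 4) = 3*x**2 - 33*x + 84 changes sign at x = 4 inside [2, 5], so split the integral there.
∫[2,4] (3*x**2 - 33*x + 84) dx = 26.
∫[4,5] (3*x**2 - 33*x + 84) dx = -7/2; the area of that piece is 7/2.
Total area = 26 + 7/2 = 59/2.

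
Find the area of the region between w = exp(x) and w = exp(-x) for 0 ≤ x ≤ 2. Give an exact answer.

On [0, 2], (exp(x)) - (exp(-x)) = exp(x) - exp(-x) is ≥ 0 throughout, so the area is a single integral of |exp(x) - exp(-x)|.
∫[0,2] (exp(x) - exp(-x)) dx = -2 + exp(-2) + exp(2).

-2 + exp(-2) + exp(2)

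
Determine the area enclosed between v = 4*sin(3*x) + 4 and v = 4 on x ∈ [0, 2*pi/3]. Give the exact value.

16/3

The difference (4*sin(3*x) + 4) - (4) = 4*sin(3*x) changes sign at x = pi/3 inside [0, 2*pi/3], so split the integral there.
∫[0,pi/3] (4*sin(3*x)) dx = 8/3.
∫[pi/3,2*pi/3] (4*sin(3*x)) dx = -8/3; the area of that piece is 8/3.
Total area = 8/3 + 8/3 = 16/3.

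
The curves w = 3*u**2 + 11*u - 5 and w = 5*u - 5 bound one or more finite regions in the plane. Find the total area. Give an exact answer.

Set the curves equal: 3*u**2 + 11*u - 5 = 5*u - 5, so 3*u**2 + 6*u = 0, which factors as 3*u*(u + 2) = 0. The curves meet at u = -2, 0.
On [-2, 0], w = 5*u - 5 is on top; that piece has area ∫[-2,0] (-(3*u**2 + 6*u)) du = 4.

4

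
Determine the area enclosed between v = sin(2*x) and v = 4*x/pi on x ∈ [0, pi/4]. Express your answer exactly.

1/2 - pi/8

On [0, pi/4], (sin(2*x)) - (4*x/pi) = -4*x/pi + sin(2*x) is ≥ 0 throughout, so the area is a single integral of |-4*x/pi + sin(2*x)|.
∫[0,pi/4] (-4*x/pi + sin(2*x)) dx = 1/2 - pi/8.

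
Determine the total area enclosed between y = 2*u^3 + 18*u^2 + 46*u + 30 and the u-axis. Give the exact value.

The curve meets the u-axis where 2*u^3 + 18*u^2 + 46*u + 30 = 0, i.e. 2*(u + 1)*(u + 3)*(u + 5) = 0, at u = -5, -3, -1.
On [-5, -3] the curve lies above the axis; ∫[-5,-3] (2*u^3 + 18*u^2 + 46*u + 30) du = 8, giving area 8.
On [-3, -1] the curve lies below the axis; ∫[-3,-1] (2*u^3 + 18*u^2 + 46*u + 30) du = -8, giving area 8.
Total area = 8 + 8 = 16.

16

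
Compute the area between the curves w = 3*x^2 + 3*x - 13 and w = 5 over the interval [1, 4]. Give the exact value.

The difference (3*x^2 + 3*x - 13) - (5) = 3*x^2 + 3*x - 18 changes sign at x = 2 inside [1, 4], so split the integral there.
∫[1,2] (3*x^2 + 3*x - 18) dx = -13/2; the area of that piece is 13/2.
∫[2,4] (3*x^2 + 3*x - 18) dx = 38.
Total area = 13/2 + 38 = 89/2.

89/2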